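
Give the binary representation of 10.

Using repeated division by 2:
10 ÷ 2 = 5 remainder 0
5 ÷ 2 = 2 remainder 1
2 ÷ 2 = 1 remainder 0
1 ÷ 2 = 0 remainder 1
Reading remainders bottom to top: 1010



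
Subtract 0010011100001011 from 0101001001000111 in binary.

Method 1 - Direct subtraction (column by column from the right: bit − bit − borrow-in; if negative, add 2 and borrow 1 from the next column):
borrow: 0101111001110000
        0101001001000111
-       0010011100001011
------------------------
        0010101100111100

Method 2 - Add two's complement:
Two's complement of 0010011100001011: invert → 1101100011110100, add 1 → 1101100011110101
  0101001001000111
+ 1101100011110101
------------------
 10010101100111100  (end carry out of the top bit = 1)
Discarding the end carry: 0010101100111100
Decimal check:
  0101001001000111 = 16384 + 4096 + 512 + 64 + 4 + 2 + 1 = 21063
  0010011100001011 = 8192 + 1024 + 512 + 256 + 8 + 2 + 1 = 9995
  21063 - 9995 = 11068, and 0010101100111100 = 8192 + 2048 + 512 + 256 + 32 + 16 + 8 + 4 = 11068 ✓



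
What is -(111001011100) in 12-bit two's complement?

Original (sign bit 1, negative): 111001011100
Step 1 - Invert all bits: 000110100011
Step 2 - Add 1: 000110100100
Verification: 111001011100 + 000110100100 = 1000000000000; discarding the end carry (carry out of the top bit) leaves the 12-bit value 000000000000, as required for x + (-x)



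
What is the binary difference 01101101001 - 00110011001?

Method 1 - Direct subtraction (column by column from the right: bit − bit − borrow-in; if negative, add 2 and borrow 1 from the next column):
borrow: 01100100000
        01101101001
-       00110011001
-------------------
        00111010000

Method 2 - Add two's complement:
Two's complement of 00110011001: invert → 11001100110, add 1 → 11001100111
  01101101001
+ 11001100111
-------------
 100111010000  (end carry out of the top bit = 1)
Discarding the end carry: 00111010000
Decimal check:
  01101101001 = 512 + 256 + 64 + 32 + 8 + 1 = 873
  00110011001 = 256 + 128 + 16 + 8 + 1 = 409
  873 - 409 = 464, and 00111010000 = 256 + 128 + 64 + 16 = 464 ✓



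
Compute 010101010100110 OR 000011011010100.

OR: 1 when either bit is 1
  010101010100110
| 000011011010100
-----------------
  010111011110110
Decimal: 10918 | 1748 = 12022



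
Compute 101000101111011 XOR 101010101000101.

XOR: 1 when bits differ
  101000101111011
^ 101010101000101
-----------------
  000010000111110
Decimal: 20859 ^ 21829 = 1086



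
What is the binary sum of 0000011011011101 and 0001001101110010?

Add column by column from the right: bit + bit + carry-in; write the sum mod 2, carry 1 when the sum is 2 or 3.
carry:  0000111111100000
        0000011011011101
+       0001001101110010
------------------------
       00001101001001111
(the carry out of the leftmost column, 0, becomes the leading bit)
Decimal check:
  0000011011011101 = 1024 + 512 + 128 + 64 + 16 + 8 + 4 + 1 = 1757
  0001001101110010 = 4096 + 512 + 256 + 64 + 32 + 16 + 2 = 4978
  1757 + 4978 = 6735, and 00001101001001111 = 4096 + 2048 + 512 + 64 + 8 + 4 + 2 + 1 = 6735 ✓



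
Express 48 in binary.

Using repeated division by 2:
48 ÷ 2 = 24 remainder 0
24 ÷ 2 = 12 remainder 0
12 ÷ 2 = 6 remainder 0
6 ÷ 2 = 3 remainder 0
3 ÷ 2 = 1 remainder 1
1 ÷ 2 = 0 remainder 1
Reading remainders bottom to top: 110000



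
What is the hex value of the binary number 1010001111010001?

Group into 4-bit nibbles from right:
  1010 = A
  0011 = 3
  1101 = D
  0001 = 1
Result: A3D1



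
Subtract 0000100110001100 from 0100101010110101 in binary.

Method 1 - Direct subtraction (column by column from the right: bit − bit − borrow-in; if negative, add 2 and borrow 1 from the next column):
borrow: 0000001000010000
        0100101010110101
-       0000100110001100
------------------------
        0100000100101001

Method 2 - Add two's complement:
Two's complement of 0000100110001100: invert → 1111011001110011, add 1 → 1111011001110100
  0100101010110101
+ 1111011001110100
------------------
 10100000100101001  (end carry out of the top bit = 1)
Discarding the end carry: 0100000100101001
Decimal check:
  0100101010110101 = 16384 + 2048 + 512 + 128 + 32 + 16 + 4 + 1 = 19125
  0000100110001100 = 2048 + 256 + 128 + 8 + 4 = 2444
  19125 - 2444 = 16681, and 0100000100101001 = 16384 + 256 + 32 + 8 + 1 = 16681 ✓



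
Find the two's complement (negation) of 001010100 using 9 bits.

Original: 001010100
Step 1 - Invert all bits: 110101011
Step 2 - Add 1: 110101100
Verification: 001010100 + 110101100 = 1000000000; discarding the end carry (carry out of the top bit) leaves the 9-bit value 000000000, as required for x + (-x)



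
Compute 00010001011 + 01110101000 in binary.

Add column by column from the right: bit + bit + carry-in; write the sum mod 2, carry 1 when the sum is 2 or 3.
carry:  11100010000
        00010001011
+       01110101000
-------------------
       010000110011
(the carry out of the leftmost column, 0, becomes the leading bit)
Decimal check:
  00010001011 = 128 + 8 + 2 + 1 = 139
  01110101000 = 512 + 256 + 128 + 32 + 8 = 936
  139 + 936 = 1075, and 010000110011 = 1024 + 32 + 16 + 2 + 1 = 1075 ✓



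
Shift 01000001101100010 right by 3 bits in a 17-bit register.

Original: 01000001101100010 (decimal 33634)
Shift right by 3 positions
Drop the 3 low bits; fill with zeros on the left
Result: 00001000001101100 (decimal 4204)
Equivalent: 33634 >> 3 = 33634 ÷ 2^3 = 4204



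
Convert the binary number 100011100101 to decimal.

Sum of powers of 2 for each 1-bit:
2^0 + 2^2 + 2^5 + 2^6 + 2^7 + 2^11
= 1 + 4 + 32 + 64 + 128 + 2048
= 2277



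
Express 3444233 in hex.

Using repeated division by 16 (digits 10–15 are A–F):
3444233 ÷ 16 = 215264 remainder 9
215264 ÷ 16 = 13454 remainder 0
13454 ÷ 16 = 840 remainder 14 (E)
840 ÷ 16 = 52 remainder 8
52 ÷ 16 = 3 remainder 4
3 ÷ 16 = 0 remainder 3
Reading remainders bottom to top: 348E09



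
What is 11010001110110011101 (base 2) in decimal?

Sum of powers of 2 for each 1-bit:
2^0 + 2^2 + 2^3 + 2^4 + 2^7 + 2^8 + 2^10 + 2^11 + 2^12 + 2^16 + 2^18 + 2^19
= 1 + 4 + 8 + 16 + 128 + 256 + 1024 + 2048 + 4096 + 65536 + 262144 + 524288
= 859549



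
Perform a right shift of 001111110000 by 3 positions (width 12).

Original: 001111110000 (decimal 1008)
Shift right by 3 positions
Drop the 3 low bits; fill with zeros on the left
Result: 000001111110 (decimal 126)
Equivalent: 1008 >> 3 = 1008 ÷ 2^3 = 126



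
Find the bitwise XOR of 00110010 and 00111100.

XOR: 1 when bits differ
  00110010
^ 00111100
----------
  00001110
Decimal: 50 ^ 60 = 14



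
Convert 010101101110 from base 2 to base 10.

Sum of powers of 2 for each 1-bit:
2^1 + 2^2 + 2^3 + 2^5 + 2^6 + 2^8 + 2^10
= 2 + 4 + 8 + 32 + 64 + 256 + 1024
= 1390



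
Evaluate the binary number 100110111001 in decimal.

Sum of powers of 2 for each 1-bit:
2^0 + 2^3 + 2^4 + 2^5 + 2^7 + 2^8 + 2^11
= 1 + 8 + 16 + 32 + 128 + 256 + 2048
= 2489



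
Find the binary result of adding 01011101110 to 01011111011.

Add column by column from the right: bit + bit + carry-in; write the sum mod 2, carry 1 when the sum is 2 or 3.
carry:  10111111100
        01011101110
+       01011111011
-------------------
       010111101001
(the carry out of the leftmost column, 0, becomes the leading bit)
Decimal check:
  01011101110 = 512 + 128 + 64 + 32 + 8 + 4 + 2 = 750
  01011111011 = 512 + 128 + 64 + 32 + 16 + 8 + 2 + 1 = 763
  750 + 763 = 1513, and 010111101001 = 1024 + 256 + 128 + 64 + 32 + 8 + 1 = 1513 ✓



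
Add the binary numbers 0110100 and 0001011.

Add column by column from the right: bit + bit + carry-in; write the sum mod 2, carry 1 when the sum is 2 or 3.
carry:  0000000
        0110100
+       0001011
---------------
       00111111
(the carry out of the leftmost column, 0, becomes the leading bit)
Decimal check:
  0110100 = 32 + 16 + 4 = 52
  0001011 = 8 + 2 + 1 = 11
  52 + 11 = 63, and 00111111 = 32 + 16 + 8 + 4 + 2 + 1 = 63 ✓



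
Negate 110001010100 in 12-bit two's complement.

Original (sign bit 1, negative): 110001010100
Step 1 - Invert all bits: 001110101011
Step 2 - Add 1: 001110101100
Verification: 110001010100 + 001110101100 = 1000000000000; discarding the end carry (carry out of the top bit) leaves the 12-bit value 000000000000, as required for x + (-x)



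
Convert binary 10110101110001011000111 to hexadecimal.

Group into 4-bit nibbles from right:
  0101 = 5
  1010 = A
  1110 = E
  0010 = 2
  1100 = C
  0111 = 7
Result: 5AE2C7



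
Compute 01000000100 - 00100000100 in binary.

Method 1 - Direct subtraction (column by column from the right: bit − bit − borrow-in; if negative, add 2 and borrow 1 from the next column):
borrow: 01000000000
        01000000100
-       00100000100
-------------------
        00100000000

Method 2 - Add two's complement:
Two's complement of 00100000100: invert → 11011111011, add 1 → 11011111100
  01000000100
+ 11011111100
-------------
 100100000000  (end carry out of the top bit = 1)
Discarding the end carry: 00100000000
Decimal check:
  01000000100 = 512 + 4 = 516
  00100000100 = 256 + 4 = 260
  516 - 260 = 256, and 00100000000 = 256 ✓



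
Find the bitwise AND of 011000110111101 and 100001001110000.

AND: 1 only when both bits are 1
  011000110111101
& 100001001110000
-----------------
  000000000110000
Decimal: 12733 & 17008 = 48



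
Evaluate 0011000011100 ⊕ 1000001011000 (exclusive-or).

XOR: 1 when bits differ
  0011000011100
^ 1000001011000
---------------
  1011001000100
Decimal: 1564 ^ 4184 = 5700



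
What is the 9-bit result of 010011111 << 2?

Original: 010011111 (decimal 159)
Shift left by 2 positions
Append 2 zeros on the right and drop the 2 high bits that overflow the 9-bit width
Result: 001111100 (decimal 124)
Equivalent: 159 << 2 = 159 × 2^2 = 636, truncated to 9 bits = 124



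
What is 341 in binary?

Using repeated division by 2:
341 ÷ 2 = 170 remainder 1
170 ÷ 2 = 85 remainder 0
85 ÷ 2 = 42 remainder 1
42 ÷ 2 = 21 remainder 0
21 ÷ 2 = 10 remainder 1
10 ÷ 2 = 5 remainder 0
5 ÷ 2 = 2 remainder 1
2 ÷ 2 = 1 remainder 0
1 ÷ 2 = 0 remainder 1
Reading remainders bottom to top: 101010101



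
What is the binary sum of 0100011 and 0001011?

Add column by column from the right: bit + bit + carry-in; write the sum mod 2, carry 1 when the sum is 2 or 3.
carry:  0000110
        0100011
+       0001011
---------------
       00101110
(the carry out of the leftmost column, 0, becomes the leading bit)
Decimal check:
  0100011 = 32 + 2 + 1 = 35
  0001011 = 8 + 2 + 1 = 11
  35 + 11 = 46, and 00101110 = 32 + 8 + 4 + 2 = 46 ✓



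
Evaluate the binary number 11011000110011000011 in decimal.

Sum of powers of 2 for each 1-bit:
2^0 + 2^1 + 2^6 + 2^7 + 2^10 + 2^11 + 2^15 + 2^16 + 2^18 + 2^19
= 1 + 2 + 64 + 128 + 1024 + 2048 + 32768 + 65536 + 262144 + 524288
= 888003



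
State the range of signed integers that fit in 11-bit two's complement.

For 11-bit two's complement:
Minimum: -2^10 = -1024
Maximum: 2^10 - 1 = 1023



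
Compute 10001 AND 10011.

AND: 1 only when both bits are 1
  10001
& 10011
-------
  10001
Decimal: 17 & 19 = 17



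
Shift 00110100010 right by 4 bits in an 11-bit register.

Original: 00110100010 (decimal 418)
Shift right by 4 positions
Drop the 4 low bits; fill with zeros on the left
Result: 00000011010 (decimal 26)
Equivalent: 418 >> 4 = 418 ÷ 2^4 = 26



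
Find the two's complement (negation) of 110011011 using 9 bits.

Original (sign bit 1, negative): 110011011
Step 1 - Invert all bits: 001100100
Step 2 - Add 1: 001100101
Verification: 110011011 + 001100101 = 1000000000; discarding the end carry (carry out of the top bit) leaves the 9-bit value 000000000, as required for x + (-x)



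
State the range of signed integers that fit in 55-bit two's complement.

For 55-bit two's complement:
Minimum: -2^54 = -18014398509481984
Maximum: 2^54 - 1 = 18014398509481983



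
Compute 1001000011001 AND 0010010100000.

AND: 1 only when both bits are 1
  1001000011001
& 0010010100000
---------------
  0000000000000
Decimal: 4633 & 1184 = 0



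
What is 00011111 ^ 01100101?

XOR: 1 when bits differ
  00011111
^ 01100101
----------
  01111010
Decimal: 31 ^ 101 = 122



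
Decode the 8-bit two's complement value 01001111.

Binary: 01001111
Sign bit: 0 (non-negative)
Read directly as an unsigned value:
01001111 = 64 + 8 + 4 + 2 + 1 = 79
Value: 79



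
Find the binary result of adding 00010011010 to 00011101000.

Add column by column from the right: bit + bit + carry-in; write the sum mod 2, carry 1 when the sum is 2 or 3.
carry:  00111110000
        00010011010
+       00011101000
-------------------
       000110000010
(the carry out of the leftmost column, 0, becomes the leading bit)
Decimal check:
  00010011010 = 128 + 16 + 8 + 2 = 154
  00011101000 = 128 + 64 + 32 + 8 = 232
  154 + 232 = 386, and 000110000010 = 256 + 128 + 2 = 386 ✓



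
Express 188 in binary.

Using repeated division by 2:
188 ÷ 2 = 94 remainder 0
94 ÷ 2 = 47 remainder 0
47 ÷ 2 = 23 remainder 1
23 ÷ 2 = 11 remainder 1
11 ÷ 2 = 5 remainder 1
5 ÷ 2 = 2 remainder 1
2 ÷ 2 = 1 remainder 0
1 ÷ 2 = 0 remainder 1
Reading remainders bottom to top: 10111100



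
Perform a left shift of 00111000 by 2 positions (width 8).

Original: 00111000 (decimal 56)
Shift left by 2 positions
Append 2 zeros on the right
Result: 11100000 (decimal 224)
Equivalent: 56 << 2 = 56 × 2^2 = 224



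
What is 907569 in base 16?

Using repeated division by 16 (digits 10–15 are A–F):
907569 ÷ 16 = 56723 remainder 1
56723 ÷ 16 = 3545 remainder 3
3545 ÷ 16 = 221 remainder 9
221 ÷ 16 = 13 remainder 13 (D)
13 ÷ 16 = 0 remainder 13 (D)
Reading remainders bottom to top: DD931



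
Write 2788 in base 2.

Using repeated division by 2:
2788 ÷ 2 = 1394 remainder 0
1394 ÷ 2 = 697 remainder 0
697 ÷ 2 = 348 remainder 1
348 ÷ 2 = 174 remainder 0
174 ÷ 2 = 87 remainder 0
87 ÷ 2 = 43 remainder 1
43 ÷ 2 = 21 remainder 1
21 ÷ 2 = 10 remainder 1
10 ÷ 2 = 5 remainder 0
5 ÷ 2 = 2 remainder 1
2 ÷ 2 = 1 remainder 0
1 ÷ 2 = 0 remainder 1
Reading remainders bottom to top: 101011100100



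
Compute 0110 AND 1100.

AND: 1 only when both bits are 1
  0110
& 1100
------
  0100
Decimal: 6 & 12 = 4



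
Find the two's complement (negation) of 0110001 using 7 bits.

Original: 0110001
Step 1 - Invert all bits: 1001110
Step 2 - Add 1: 1001111
Verification: 0110001 + 1001111 = 10000000; discarding the end carry (carry out of the top bit) leaves the 7-bit value 0000000, as required for x + (-x)



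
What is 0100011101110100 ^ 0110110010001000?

XOR: 1 when bits differ
  0100011101110100
^ 0110110010001000
------------------
  0010101111111100
Decimal: 18292 ^ 27784 = 11260



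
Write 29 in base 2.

Using repeated division by 2:
29 ÷ 2 = 14 remainder 1
14 ÷ 2 = 7 remainder 0
7 ÷ 2 = 3 remainder 1
3 ÷ 2 = 1 remainder 1
1 ÷ 2 = 0 remainder 1
Reading remainders bottom to top: 11101



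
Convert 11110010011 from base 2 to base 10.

Sum of powers of 2 for each 1-bit:
2^0 + 2^1 + 2^4 + 2^7 + 2^8 + 2^9 + 2^10
= 1 + 2 + 16 + 128 + 256 + 512 + 1024
= 1939



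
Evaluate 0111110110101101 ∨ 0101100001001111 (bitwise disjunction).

OR: 1 when either bit is 1
  0111110110101101
| 0101100001001111
------------------
  0111110111101111
Decimal: 32173 | 22607 = 32239



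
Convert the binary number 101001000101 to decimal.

Sum of powers of 2 for each 1-bit:
2^0 + 2^2 + 2^6 + 2^9 + 2^11
= 1 + 4 + 64 + 512 + 2048
= 2629



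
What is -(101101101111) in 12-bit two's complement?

Original (sign bit 1, negative): 101101101111
Step 1 - Invert all bits: 010010010000
Step 2 - Add 1: 010010010001
Verification: 101101101111 + 010010010001 = 1000000000000; discarding the end carry (carry out of the top bit) leaves the 12-bit value 000000000000, as required for x + (-x)



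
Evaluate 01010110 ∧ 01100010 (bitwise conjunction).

AND: 1 only when both bits are 1
  01010110
& 01100010
----------
  01000010
Decimal: 86 & 98 = 66



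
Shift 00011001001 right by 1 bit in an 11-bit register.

Original: 00011001001 (decimal 201)
Shift right by 1 position
Drop the 1 low bit; fill with zero on the left
Result: 00001100100 (decimal 100)
Equivalent: 201 >> 1 = 201 ÷ 2^1 = 100



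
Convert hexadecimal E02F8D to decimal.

Expand by place value (powers of 16):
Digit values: E = 14, F = 15, D = 13
E02F8D = 14 × 16^5 + 0 × 16^4 + 2 × 16^3 + 15 × 16^2 + 8 × 16^1 + 13 × 16^0
= 14 × 1048576 + 0 × 65536 + 2 × 4096 + 15 × 256 + 8 × 16 + 13 × 1
= 14680064 + 0 + 8192 + 3840 + 128 + 13
= 14692237



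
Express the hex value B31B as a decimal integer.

Expand by place value (powers of 16):
Digit values: B = 11
B31B = 11 × 16^3 + 3 × 16^2 + 1 × 16^1 + 11 × 16^0
= 11 × 4096 + 3 × 256 + 1 × 16 + 11 × 1
= 45056 + 768 + 16 + 11
= 45851



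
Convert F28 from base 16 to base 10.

Expand by place value (powers of 16):
Digit values: F = 15
F28 = 15 × 16^2 + 2 × 16^1 + 8 × 16^0
= 15 × 256 + 2 × 16 + 8 × 1
= 3840 + 32 + 8
= 3880



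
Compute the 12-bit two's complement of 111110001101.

Original (sign bit 1, negative): 111110001101
Step 1 - Invert all bits: 000001110010
Step 2 - Add 1: 000001110011
Verification: 111110001101 + 000001110011 = 1000000000000; discarding the end carry (carry out of the top bit) leaves the 12-bit value 000000000000, as required for x + (-x)



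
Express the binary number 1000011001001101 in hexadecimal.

Group into 4-bit nibbles from right:
  1000 = 8
  0110 = 6
  0100 = 4
  1101 = D
Result: 864D



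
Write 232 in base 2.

Using repeated division by 2:
232 ÷ 2 = 116 remainder 0
116 ÷ 2 = 58 remainder 0
58 ÷ 2 = 29 remainder 0
29 ÷ 2 = 14 remainder 1
14 ÷ 2 = 7 remainder 0
7 ÷ 2 = 3 remainder 1
3 ÷ 2 = 1 remainder 1
1 ÷ 2 = 0 remainder 1
Reading remainders bottom to top: 11101000



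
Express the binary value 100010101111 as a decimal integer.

Sum of powers of 2 for each 1-bit:
2^0 + 2^1 + 2^2 + 2^3 + 2^5 + 2^7 + 2^11
= 1 + 2 + 4 + 8 + 32 + 128 + 2048
= 2223



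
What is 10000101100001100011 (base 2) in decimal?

Sum of powers of 2 for each 1-bit:
2^0 + 2^1 + 2^5 + 2^6 + 2^11 + 2^12 + 2^14 + 2^19
= 1 + 2 + 32 + 64 + 2048 + 4096 + 16384 + 524288
= 546915



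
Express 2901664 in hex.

Using repeated division by 16 (digits 10–15 are A–F):
2901664 ÷ 16 = 181354 remainder 0
181354 ÷ 16 = 11334 remainder 10 (A)
11334 ÷ 16 = 708 remainder 6
708 ÷ 16 = 44 remainder 4
44 ÷ 16 = 2 remainder 12 (C)
2 ÷ 16 = 0 remainder 2
Reading remainders bottom to top: 2C46A0



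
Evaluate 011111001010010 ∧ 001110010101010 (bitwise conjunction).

AND: 1 only when both bits are 1
  011111001010010
& 001110010101010
-----------------
  001110000000010
Decimal: 15954 & 7338 = 7170



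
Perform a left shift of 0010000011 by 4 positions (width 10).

Original: 0010000011 (decimal 131)
Shift left by 4 positions
Append 4 zeros on the right and drop the 4 high bits that overflow the 10-bit width
Result: 0000110000 (decimal 48)
Equivalent: 131 << 4 = 131 × 2^4 = 2096, truncated to 10 bits = 48



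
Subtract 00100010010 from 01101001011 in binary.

Method 1 - Direct subtraction (column by column from the right: bit − bit − borrow-in; if negative, add 2 and borrow 1 from the next column):
borrow: 00001100000
        01101001011
-       00100010010
-------------------
        01000111001

Method 2 - Add two's complement:
Two's complement of 00100010010: invert → 11011101101, add 1 → 11011101110
  01101001011
+ 11011101110
-------------
 101000111001  (end carry out of the top bit = 1)
Discarding the end carry: 01000111001
Decimal check:
  01101001011 = 512 + 256 + 64 + 8 + 2 + 1 = 843
  00100010010 = 256 + 16 + 2 = 274
  843 - 274 = 569, and 01000111001 = 512 + 32 + 16 + 8 + 1 = 569 ✓



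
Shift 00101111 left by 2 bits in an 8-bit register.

Original: 00101111 (decimal 47)
Shift left by 2 positions
Append 2 zeros on the right
Result: 10111100 (decimal 188)
Equivalent: 47 << 2 = 47 × 2^2 = 188



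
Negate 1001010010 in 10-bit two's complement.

Original (sign bit 1, negative): 1001010010
Step 1 - Invert all bits: 0110101101
Step 2 - Add 1: 0110101110
Verification: 1001010010 + 0110101110 = 10000000000; discarding the end carry (carry out of the top bit) leaves the 10-bit value 0000000000, as required for x + (-x)



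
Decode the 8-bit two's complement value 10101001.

Binary: 10101001
Sign bit: 1 (negative)
Invert: 01010110
Add 1:  01010111
Magnitude: 01010111 = 64 + 16 + 4 + 2 + 1 = 87
Value: -87



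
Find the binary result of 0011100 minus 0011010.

Method 1 - Direct subtraction (column by column from the right: bit − bit − borrow-in; if negative, add 2 and borrow 1 from the next column):
borrow: 0000100
        0011100
-       0011010
---------------
        0000010

Method 2 - Add two's complement:
Two's complement of 0011010: invert → 1100101, add 1 → 1100110
  0011100
+ 1100110
---------
 10000010  (end carry out of the top bit = 1)
Discarding the end carry: 0000010
Decimal check:
  0011100 = 16 + 8 + 4 = 28
  0011010 = 16 + 8 + 2 = 26
  28 - 26 = 2, and 0000010 = 2 ✓



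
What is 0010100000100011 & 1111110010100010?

AND: 1 only when both bits are 1
  0010100000100011
& 1111110010100010
------------------
  0010100000100010
Decimal: 10275 & 64674 = 10274



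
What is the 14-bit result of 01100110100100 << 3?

Original: 01100110100100 (decimal 6564)
Shift left by 3 positions
Append 3 zeros on the right and drop the 3 high bits that overflow the 14-bit width
Result: 00110100100000 (decimal 3360)
Equivalent: 6564 << 3 = 6564 × 2^3 = 52512, truncated to 14 bits = 3360



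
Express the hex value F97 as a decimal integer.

Expand by place value (powers of 16):
Digit values: F = 15
F97 = 15 × 16^2 + 9 × 16^1 + 7 × 16^0
= 15 × 256 + 9 × 16 + 7 × 1
= 3840 + 144 + 7
= 3991



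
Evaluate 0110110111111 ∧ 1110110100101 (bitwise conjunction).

AND: 1 only when both bits are 1
  0110110111111
& 1110110100101
---------------
  0110110100101
Decimal: 3519 & 7589 = 3493



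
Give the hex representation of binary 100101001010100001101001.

Group into 4-bit nibbles from right:
  1001 = 9
  0100 = 4
  1010 = A
  1000 = 8
  0110 = 6
  1001 = 9
Result: 94A869



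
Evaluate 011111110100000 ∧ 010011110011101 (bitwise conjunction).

AND: 1 only when both bits are 1
  011111110100000
& 010011110011101
-----------------
  010011110000000
Decimal: 16288 & 10141 = 10112



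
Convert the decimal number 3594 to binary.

Using repeated division by 2:
3594 ÷ 2 = 1797 remainder 0
1797 ÷ 2 = 898 remainder 1
898 ÷ 2 = 449 remainder 0
449 ÷ 2 = 224 remainder 1
224 ÷ 2 = 112 remainder 0
112 ÷ 2 = 56 remainder 0
56 ÷ 2 = 28 remainder 0
28 ÷ 2 = 14 remainder 0
14 ÷ 2 = 7 remainder 0
7 ÷ 2 = 3 remainder 1
3 ÷ 2 = 1 remainder 1
1 ÷ 2 = 0 remainder 1
Reading remainders bottom to top: 111000001010



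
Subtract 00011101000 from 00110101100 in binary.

Method 1 - Direct subtraction (column by column from the right: bit − bit − borrow-in; if negative, add 2 and borrow 1 from the next column):
borrow: 00110000000
        00110101100
-       00011101000
-------------------
        00011000100

Method 2 - Add two's complement:
Two's complement of 00011101000: invert → 11100010111, add 1 → 11100011000
  00110101100
+ 11100011000
-------------
 100011000100  (end carry out of the top bit = 1)
Discarding the end carry: 00011000100
Decimal check:
  00110101100 = 256 + 128 + 32 + 8 + 4 = 428
  00011101000 = 128 + 64 + 32 + 8 = 232
  428 - 232 = 196, and 00011000100 = 128 + 64 + 4 = 196 ✓



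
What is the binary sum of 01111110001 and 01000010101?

Add column by column from the right: bit + bit + carry-in; write the sum mod 2, carry 1 when the sum is 2 or 3.
carry:  11111100010
        01111110001
+       01000010101
-------------------
       011000000110
(the carry out of the leftmost column, 0, becomes the leading bit)
Decimal check:
  01111110001 = 512 + 256 + 128 + 64 + 32 + 16 + 1 = 1009
  01000010101 = 512 + 16 + 4 + 1 = 533
  1009 + 533 = 1542, and 011000000110 = 1024 + 512 + 4 + 2 = 1542 ✓



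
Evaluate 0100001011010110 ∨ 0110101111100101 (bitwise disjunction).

OR: 1 when either bit is 1
  0100001011010110
| 0110101111100101
------------------
  0110101111110111
Decimal: 17110 | 27621 = 27639



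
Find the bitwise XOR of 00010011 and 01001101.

XOR: 1 when bits differ
  00010011
^ 01001101
----------
  01011110
Decimal: 19 ^ 77 = 94



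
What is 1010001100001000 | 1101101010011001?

OR: 1 when either bit is 1
  1010001100001000
| 1101101010011001
------------------
  1111101110011001
Decimal: 41736 | 55961 = 64409



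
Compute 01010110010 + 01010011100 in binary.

Add column by column from the right: bit + bit + carry-in; write the sum mod 2, carry 1 when the sum is 2 or 3.
carry:  10101100000
        01010110010
+       01010011100
-------------------
       010101001110
(the carry out of the leftmost column, 0, becomes the leading bit)
Decimal check:
  01010110010 = 512 + 128 + 32 + 16 + 2 = 690
  01010011100 = 512 + 128 + 16 + 8 + 4 = 668
  690 + 668 = 1358, and 010101001110 = 1024 + 256 + 64 + 8 + 4 + 2 = 1358 ✓



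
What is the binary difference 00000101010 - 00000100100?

Method 1 - Direct subtraction (column by column from the right: bit − bit − borrow-in; if negative, add 2 and borrow 1 from the next column):
borrow: 00000001000
        00000101010
-       00000100100
-------------------
        00000000110

Method 2 - Add two's complement:
Two's complement of 00000100100: invert → 11111011011, add 1 → 11111011100
  00000101010
+ 11111011100
-------------
 100000000110  (end carry out of the top bit = 1)
Discarding the end carry: 00000000110
Decimal check:
  00000101010 = 32 + 8 + 2 = 42
  00000100100 = 32 + 4 = 36
  42 - 36 = 6, and 00000000110 = 4 + 2 = 6 ✓



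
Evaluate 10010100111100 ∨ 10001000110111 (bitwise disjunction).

OR: 1 when either bit is 1
  10010100111100
| 10001000110111
----------------
  10011100111111
Decimal: 9532 | 8759 = 10047



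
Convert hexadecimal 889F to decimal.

Expand by place value (powers of 16):
Digit values: F = 15
889F = 8 × 16^3 + 8 × 16^2 + 9 × 16^1 + 15 × 16^0
= 8 × 4096 + 8 × 256 + 9 × 16 + 15 × 1
= 32768 + 2048 + 144 + 15
= 34975



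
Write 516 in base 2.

Using repeated division by 2:
516 ÷ 2 = 258 remainder 0
258 ÷ 2 = 129 remainder 0
129 ÷ 2 = 64 remainder 1
64 ÷ 2 = 32 remainder 0
32 ÷ 2 = 16 remainder 0
16 ÷ 2 = 8 remainder 0
8 ÷ 2 = 4 remainder 0
4 ÷ 2 = 2 remainder 0
2 ÷ 2 = 1 remainder 0
1 ÷ 2 = 0 remainder 1
Reading remainders bottom to top: 1000000100



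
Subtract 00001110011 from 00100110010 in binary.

Method 1 - Direct subtraction (column by column from the right: bit − bit − borrow-in; if negative, add 2 and borrow 1 from the next column):
borrow: 00111111110
        00100110010
-       00001110011
-------------------
        00010111111

Method 2 - Add two's complement:
Two's complement of 00001110011: invert → 11110001100, add 1 → 11110001101
  00100110010
+ 11110001101
-------------
 100010111111  (end carry out of the top bit = 1)
Discarding the end carry: 00010111111
Decimal check:
  00100110010 = 256 + 32 + 16 + 2 = 306
  00001110011 = 64 + 32 + 16 + 2 + 1 = 115
  306 - 115 = 191, and 00010111111 = 128 + 32 + 16 + 8 + 4 + 2 + 1 = 191 ✓



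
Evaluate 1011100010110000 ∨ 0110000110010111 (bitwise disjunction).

OR: 1 when either bit is 1
  1011100010110000
| 0110000110010111
------------------
  1111100110110111
Decimal: 47280 | 24983 = 63927



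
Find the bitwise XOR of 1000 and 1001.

XOR: 1 when bits differ
  1000
^ 1001
------
  0001
Decimal: 8 ^ 9 = 1



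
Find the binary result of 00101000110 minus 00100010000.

Method 1 - Direct subtraction (column by column from the right: bit − bit − borrow-in; if negative, add 2 and borrow 1 from the next column):
borrow: 00001100000
        00101000110
-       00100010000
-------------------
        00000110110

Method 2 - Add two's complement:
Two's complement of 00100010000: invert → 11011101111, add 1 → 11011110000
  00101000110
+ 11011110000
-------------
 100000110110  (end carry out of the top bit = 1)
Discarding the end carry: 00000110110
Decimal check:
  00101000110 = 256 + 64 + 4 + 2 = 326
  00100010000 = 256 + 16 = 272
  326 - 272 = 54, and 00000110110 = 32 + 16 + 4 + 2 = 54 ✓



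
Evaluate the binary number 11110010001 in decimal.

Sum of powers of 2 for each 1-bit:
2^0 + 2^4 + 2^7 + 2^8 + 2^9 + 2^10
= 1 + 16 + 128 + 256 + 512 + 1024
= 1937



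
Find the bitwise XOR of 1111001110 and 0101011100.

XOR: 1 when bits differ
  1111001110
^ 0101011100
------------
  1010010010
Decimal: 974 ^ 348 = 658



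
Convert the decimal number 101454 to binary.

Using repeated division by 2:
101454 ÷ 2 = 50727 remainder 0
50727 ÷ 2 = 25363 remainder 1
25363 ÷ 2 = 12681 remainder 1
12681 ÷ 2 = 6340 remainder 1
6340 ÷ 2 = 3170 remainder 0
3170 ÷ 2 = 1585 remainder 0
1585 ÷ 2 = 792 remainder 1
792 ÷ 2 = 396 remainder 0
396 ÷ 2 = 198 remainder 0
198 ÷ 2 = 99 remainder 0
99 ÷ 2 = 49 remainder 1
49 ÷ 2 = 24 remainder 1
24 ÷ 2 = 12 remainder 0
12 ÷ 2 = 6 remainder 0
6 ÷ 2 = 3 remainder 0
3 ÷ 2 = 1 remainder 1
1 ÷ 2 = 0 remainder 1
Reading remainders bottom to top: 11000110001001110



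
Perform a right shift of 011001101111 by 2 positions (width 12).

Original: 011001101111 (decimal 1647)
Shift right by 2 positions
Drop the 2 low bits; fill with zeros on the left
Result: 000110011011 (decimal 411)
Equivalent: 1647 >> 2 = 1647 ÷ 2^2 = 411



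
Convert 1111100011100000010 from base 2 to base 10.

Sum of powers of 2 for each 1-bit:
2^1 + 2^8 + 2^9 + 2^10 + 2^14 + 2^15 + 2^16 + 2^17 + 2^18
= 2 + 256 + 512 + 1024 + 16384 + 32768 + 65536 + 131072 + 262144
= 509698



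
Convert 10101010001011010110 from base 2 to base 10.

Sum of powers of 2 for each 1-bit:
2^1 + 2^2 + 2^4 + 2^6 + 2^7 + 2^9 + 2^13 + 2^15 + 2^17 + 2^19
= 2 + 4 + 16 + 64 + 128 + 512 + 8192 + 32768 + 131072 + 524288
= 697046



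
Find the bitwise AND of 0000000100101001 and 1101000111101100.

AND: 1 only when both bits are 1
  0000000100101001
& 1101000111101100
------------------
  0000000100101000
Decimal: 297 & 53740 = 296



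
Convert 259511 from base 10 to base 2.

Using repeated division by 2:
259511 ÷ 2 = 129755 remainder 1
129755 ÷ 2 = 64877 remainder 1
64877 ÷ 2 = 32438 remainder 1
32438 ÷ 2 = 16219 remainder 0
16219 ÷ 2 = 8109 remainder 1
8109 ÷ 2 = 4054 remainder 1
4054 ÷ 2 = 2027 remainder 0
2027 ÷ 2 = 1013 remainder 1
1013 ÷ 2 = 506 remainder 1
506 ÷ 2 = 253 remainder 0
253 ÷ 2 = 126 remainder 1
126 ÷ 2 = 63 remainder 0
63 ÷ 2 = 31 remainder 1
31 ÷ 2 = 15 remainder 1
15 ÷ 2 = 7 remainder 1
7 ÷ 2 = 3 remainder 1
3 ÷ 2 = 1 remainder 1
1 ÷ 2 = 0 remainder 1
Reading remainders bottom to top: 111111010110110111



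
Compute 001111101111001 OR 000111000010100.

OR: 1 when either bit is 1
  001111101111001
| 000111000010100
-----------------
  001111101111101
Decimal: 8057 | 3604 = 8061



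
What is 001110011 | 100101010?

OR: 1 when either bit is 1
  001110011
| 100101010
-----------
  101111011
Decimal: 115 | 298 = 379



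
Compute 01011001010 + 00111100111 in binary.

Add column by column from the right: bit + bit + carry-in; write the sum mod 2, carry 1 when the sum is 2 or 3.
carry:  11110011100
        01011001010
+       00111100111
-------------------
       010010110001
(the carry out of the leftmost column, 0, becomes the leading bit)
Decimal check:
  01011001010 = 512 + 128 + 64 + 8 + 2 = 714
  00111100111 = 256 + 128 + 64 + 32 + 4 + 2 + 1 = 487
  714 + 487 = 1201, and 010010110001 = 1024 + 128 + 32 + 16 + 1 = 1201 ✓



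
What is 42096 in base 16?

Using repeated division by 16 (digits 10–15 are A–F):
42096 ÷ 16 = 2631 remainder 0
2631 ÷ 16 = 164 remainder 7
164 ÷ 16 = 10 remainder 4
10 ÷ 16 = 0 remainder 10 (A)
Reading remainders bottom to top: A470



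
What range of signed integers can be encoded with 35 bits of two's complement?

For 35-bit two's complement:
Minimum: -2^34 = -17179869184
Maximum: 2^34 - 1 = 17179869183



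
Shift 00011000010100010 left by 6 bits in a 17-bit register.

Original: 00011000010100010 (decimal 12450)
Shift left by 6 positions
Append 6 zeros on the right and drop the 6 high bits that overflow the 17-bit width
Result: 00010100010000000 (decimal 10368)
Equivalent: 12450 << 6 = 12450 × 2^6 = 796800, truncated to 17 bits = 10368



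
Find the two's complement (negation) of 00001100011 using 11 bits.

Original: 00001100011
Step 1 - Invert all bits: 11110011100
Step 2 - Add 1: 11110011101
Verification: 00001100011 + 11110011101 = 100000000000; discarding the end carry (carry out of the top bit) leaves the 11-bit value 00000000000, as required for x + (-x)



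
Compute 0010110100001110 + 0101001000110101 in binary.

Add column by column from the right: bit + bit + carry-in; write the sum mod 2, carry 1 when the sum is 2 or 3.
carry:  0000000001111000
        0010110100001110
+       0101001000110101
------------------------
       00111111101000011
(the carry out of the leftmost column, 0, becomes the leading bit)
Decimal check:
  0010110100001110 = 8192 + 2048 + 1024 + 256 + 8 + 4 + 2 = 11534
  0101001000110101 = 16384 + 4096 + 512 + 32 + 16 + 4 + 1 = 21045
  11534 + 21045 = 32579, and 00111111101000011 = 16384 + 8192 + 4096 + 2048 + 1024 + 512 + 256 + 64 + 2 + 1 = 32579 ✓



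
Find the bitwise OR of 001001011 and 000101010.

OR: 1 when either bit is 1
  001001011
| 000101010
-----------
  001101011
Decimal: 75 | 42 = 107



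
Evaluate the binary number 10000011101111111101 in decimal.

Sum of powers of 2 for each 1-bit:
2^0 + 2^2 + 2^3 + 2^4 + 2^5 + 2^6 + 2^7 + 2^8 + 2^9 + 2^11 + 2^12 + 2^13 + 2^19
= 1 + 4 + 8 + 16 + 32 + 64 + 128 + 256 + 512 + 2048 + 4096 + 8192 + 524288
= 539645



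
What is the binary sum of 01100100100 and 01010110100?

Add column by column from the right: bit + bit + carry-in; write the sum mod 2, carry 1 when the sum is 2 or 3.
carry:  10001001000
        01100100100
+       01010110100
-------------------
       010111011000
(the carry out of the leftmost column, 0, becomes the leading bit)
Decimal check:
  01100100100 = 512 + 256 + 32 + 4 = 804
  01010110100 = 512 + 128 + 32 + 16 + 4 = 692
  804 + 692 = 1496, and 010111011000 = 1024 + 256 + 128 + 64 + 16 + 8 = 1496 ✓



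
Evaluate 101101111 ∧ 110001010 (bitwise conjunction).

AND: 1 only when both bits are 1
  101101111
& 110001010
-----------
  100001010
Decimal: 367 & 394 = 266



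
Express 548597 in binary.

Using repeated division by 2:
548597 ÷ 2 = 274298 remainder 1
274298 ÷ 2 = 137149 remainder 0
137149 ÷ 2 = 68574 remainder 1
68574 ÷ 2 = 34287 remainder 0
34287 ÷ 2 = 17143 remainder 1
17143 ÷ 2 = 8571 remainder 1
8571 ÷ 2 = 4285 remainder 1
4285 ÷ 2 = 2142 remainder 1
2142 ÷ 2 = 1071 remainder 0
1071 ÷ 2 = 535 remainder 1
535 ÷ 2 = 267 remainder 1
267 ÷ 2 = 133 remainder 1
133 ÷ 2 = 66 remainder 1
66 ÷ 2 = 33 remainder 0
33 ÷ 2 = 16 remainder 1
16 ÷ 2 = 8 remainder 0
8 ÷ 2 = 4 remainder 0
4 ÷ 2 = 2 remainder 0
2 ÷ 2 = 1 remainder 0
1 ÷ 2 = 0 remainder 1
Reading remainders bottom to top: 10000101111011110101



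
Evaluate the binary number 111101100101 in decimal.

Sum of powers of 2 for each 1-bit:
2^0 + 2^2 + 2^5 + 2^6 + 2^8 + 2^9 + 2^10 + 2^11
= 1 + 4 + 32 + 64 + 256 + 512 + 1024 + 2048
= 3941



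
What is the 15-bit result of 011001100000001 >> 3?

Original: 011001100000001 (decimal 13057)
Shift right by 3 positions
Drop the 3 low bits; fill with zeros on the left
Result: 000011001100000 (decimal 1632)
Equivalent: 13057 >> 3 = 13057 ÷ 2^3 = 1632



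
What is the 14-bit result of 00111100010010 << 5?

Original: 00111100010010 (decimal 3858)
Shift left by 5 positions
Append 5 zeros on the right and drop the 5 high bits that overflow the 14-bit width
Result: 10001001000000 (decimal 8768)
Equivalent: 3858 << 5 = 3858 × 2^5 = 123456, truncated to 14 bits = 8768



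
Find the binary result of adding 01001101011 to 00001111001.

Add column by column from the right: bit + bit + carry-in; write the sum mod 2, carry 1 when the sum is 2 or 3.
carry:  00011110110
        01001101011
+       00001111001
-------------------
       001011100100
(the carry out of the leftmost column, 0, becomes the leading bit)
Decimal check:
  01001101011 = 512 + 64 + 32 + 8 + 2 + 1 = 619
  00001111001 = 64 + 32 + 16 + 8 + 1 = 121
  619 + 121 = 740, and 001011100100 = 512 + 128 + 64 + 32 + 4 = 740 ✓



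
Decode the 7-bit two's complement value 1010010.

Binary: 1010010
Sign bit: 1 (negative)
Invert: 0101101
Add 1:  0101110
Magnitude: 0101110 = 32 + 8 + 4 + 2 = 46
Value: -46



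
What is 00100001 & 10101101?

AND: 1 only when both bits are 1
  00100001
& 10101101
----------
  00100001
Decimal: 33 & 173 = 33



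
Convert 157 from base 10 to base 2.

Using repeated division by 2:
157 ÷ 2 = 78 remainder 1
78 ÷ 2 = 39 remainder 0
39 ÷ 2 = 19 remainder 1
19 ÷ 2 = 9 remainder 1
9 ÷ 2 = 4 remainder 1
4 ÷ 2 = 2 remainder 0
2 ÷ 2 = 1 remainder 0
1 ÷ 2 = 0 remainder 1
Reading remainders bottom to top: 10011101



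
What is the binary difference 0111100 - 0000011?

Method 1 - Direct subtraction (column by column from the right: bit − bit − borrow-in; if negative, add 2 and borrow 1 from the next column):
borrow: 0000110
        0111100
-       0000011
---------------
        0111001

Method 2 - Add two's complement:
Two's complement of 0000011: invert → 1111100, add 1 → 1111101
  0111100
+ 1111101
---------
 10111001  (end carry out of the top bit = 1)
Discarding the end carry: 0111001
Decimal check:
  0111100 = 32 + 16 + 8 + 4 = 60
  0000011 = 2 + 1 = 3
  60 - 3 = 57, and 0111001 = 32 + 16 + 8 + 1 = 57 ✓



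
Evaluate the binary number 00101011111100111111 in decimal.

Sum of powers of 2 for each 1-bit:
2^0 + 2^1 + 2^2 + 2^3 + 2^4 + 2^5 + 2^8 + 2^9 + 2^10 + 2^11 + 2^12 + 2^13 + 2^15 + 2^17
= 1 + 2 + 4 + 8 + 16 + 32 + 256 + 512 + 1024 + 2048 + 4096 + 8192 + 32768 + 131072
= 180031



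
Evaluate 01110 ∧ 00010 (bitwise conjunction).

AND: 1 only when both bits are 1
  01110
& 00010
-------
  00010
Decimal: 14 & 2 = 2



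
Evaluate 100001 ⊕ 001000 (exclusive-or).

XOR: 1 when bits differ
  100001
^ 001000
--------
  101001
Decimal: 33 ^ 8 = 41



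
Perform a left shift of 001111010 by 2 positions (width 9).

Original: 001111010 (decimal 122)
Shift left by 2 positions
Append 2 zeros on the right
Result: 111101000 (decimal 488)
Equivalent: 122 << 2 = 122 × 2^2 = 488



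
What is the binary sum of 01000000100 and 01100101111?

Add column by column from the right: bit + bit + carry-in; write the sum mod 2, carry 1 when the sum is 2 or 3.
carry:  10000011000
        01000000100
+       01100101111
-------------------
       010100110011
(the carry out of the leftmost column, 0, becomes the leading bit)
Decimal check:
  01000000100 = 512 + 4 = 516
  01100101111 = 512 + 256 + 32 + 8 + 4 + 2 + 1 = 815
  516 + 815 = 1331, and 010100110011 = 1024 + 256 + 32 + 16 + 2 + 1 = 1331 ✓



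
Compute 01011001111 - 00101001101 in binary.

Method 1 - Direct subtraction (column by column from the right: bit − bit − borrow-in; if negative, add 2 and borrow 1 from the next column):
borrow: 01000000000
        01011001111
-       00101001101
-------------------
        00110000010

Method 2 - Add two's complement:
Two's complement of 00101001101: invert → 11010110010, add 1 → 11010110011
  01011001111
+ 11010110011
-------------
 100110000010  (end carry out of the top bit = 1)
Discarding the end carry: 00110000010
Decimal check:
  01011001111 = 512 + 128 + 64 + 8 + 4 + 2 + 1 = 719
  00101001101 = 256 + 64 + 8 + 4 + 1 = 333
  719 - 333 = 386, and 00110000010 = 256 + 128 + 2 = 386 ✓

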